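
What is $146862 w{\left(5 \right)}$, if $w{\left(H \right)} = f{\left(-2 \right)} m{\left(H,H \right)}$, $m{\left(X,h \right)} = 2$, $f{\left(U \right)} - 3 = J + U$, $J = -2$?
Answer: $-293724$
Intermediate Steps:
$f{\left(U \right)} = 1 + U$ ($f{\left(U \right)} = 3 + \left(-2 + U\right) = 1 + U$)
$w{\left(H \right)} = -2$ ($w{\left(H \right)} = \left(1 - 2\right) 2 = \left(-1\right) 2 = -2$)
$146862 w{\left(5 \right)} = 146862 \left(-2\right) = -293724$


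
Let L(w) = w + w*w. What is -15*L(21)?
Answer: -6930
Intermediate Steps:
L(w) = w + w²
-15*L(21) = -315*(1 + 21) = -315*22 = -15*462 = -6930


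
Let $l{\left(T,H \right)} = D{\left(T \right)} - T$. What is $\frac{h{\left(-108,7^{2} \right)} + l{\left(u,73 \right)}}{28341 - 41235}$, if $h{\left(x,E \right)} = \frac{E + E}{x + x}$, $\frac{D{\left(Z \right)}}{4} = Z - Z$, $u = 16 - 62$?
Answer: $- \frac{4919}{1392552} \approx -0.0035324$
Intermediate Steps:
$u = -46$ ($u = 16 - 62 = -46$)
$D{\left(Z \right)} = 0$ ($D{\left(Z \right)} = 4 \left(Z - Z\right) = 4 \cdot 0 = 0$)
$h{\left(x,E \right)} = \frac{E}{x}$ ($h{\left(x,E \right)} = \frac{2 E}{2 x} = 2 E \frac{1}{2 x} = \frac{E}{x}$)
$l{\left(T,H \right)} = - T$ ($l{\left(T,H \right)} = 0 - T = - T$)
$\frac{h{\left(-108,7^{2} \right)} + l{\left(u,73 \right)}}{28341 - 41235} = \frac{\frac{7^{2}}{-108} - -46}{28341 - 41235} = \frac{49 \left(- \frac{1}{108}\right) + 46}{-12894} = \left(- \frac{49}{108} + 46\right) \left(- \frac{1}{12894}\right) = \frac{4919}{108} \left(- \frac{1}{12894}\right) = - \frac{4919}{1392552}$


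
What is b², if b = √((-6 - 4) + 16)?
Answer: 6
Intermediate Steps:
b = √6 (b = √(-10 + 16) = √6 ≈ 2.4495)
b² = (√6)² = 6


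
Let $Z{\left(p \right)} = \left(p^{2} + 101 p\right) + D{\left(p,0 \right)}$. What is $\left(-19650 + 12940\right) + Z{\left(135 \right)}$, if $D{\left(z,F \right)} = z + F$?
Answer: $25285$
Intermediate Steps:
$D{\left(z,F \right)} = F + z$
$Z{\left(p \right)} = p^{2} + 102 p$ ($Z{\left(p \right)} = \left(p^{2} + 101 p\right) + \left(0 + p\right) = \left(p^{2} + 101 p\right) + p = p^{2} + 102 p$)
$\left(-19650 + 12940\right) + Z{\left(135 \right)} = \left(-19650 + 12940\right) + 135 \left(102 + 135\right) = -6710 + 135 \cdot 237 = -6710 + 31995 = 25285$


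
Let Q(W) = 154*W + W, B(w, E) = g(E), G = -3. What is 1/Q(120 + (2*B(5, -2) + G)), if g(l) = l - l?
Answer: 1/18135 ≈ 5.5142e-5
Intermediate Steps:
g(l) = 0
B(w, E) = 0
Q(W) = 155*W
1/Q(120 + (2*B(5, -2) + G)) = 1/(155*(120 + (2*0 - 3))) = 1/(155*(120 + (0 - 3))) = 1/(155*(120 - 3)) = 1/(155*117) = 1/18135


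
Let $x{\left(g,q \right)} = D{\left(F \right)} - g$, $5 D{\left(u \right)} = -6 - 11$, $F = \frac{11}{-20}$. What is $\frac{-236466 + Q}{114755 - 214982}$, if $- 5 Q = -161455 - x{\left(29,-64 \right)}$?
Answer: $\frac{5104537}{2505675} \approx 2.0372$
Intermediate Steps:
$F = - \frac{11}{20}$ ($F = 11 \left(- \frac{1}{20}\right) = - \frac{11}{20} \approx -0.55$)
$D{\left(u \right)} = - \frac{17}{5}$ ($D{\left(u \right)} = \frac{-6 - 11}{5} = \frac{1}{5} \left(-17\right) = - \frac{17}{5}$)
$x{\left(g,q \right)} = - \frac{17}{5} - g$
$Q = \frac{807113}{25}$ ($Q = - \frac{-161455 - \left(- \frac{17}{5} - 29\right)}{5} = - \frac{-161455 - - \frac{162}{5}}{5} = - \frac{-161455 + \frac{162}{5}}{5} = \left(- \frac{1}{5}\right) \left(- \frac{807113}{5}\right) = \frac{807113}{25} \approx 32285.0$)
$\frac{-236466 + Q}{114755 - 214982} = \frac{-236466 + \frac{807113}{25}}{114755 - 214982} = - \frac{5104537}{25 \left(-100227\right)} = \left(- \frac{5104537}{25}\right) \left(- \frac{1}{100227}\right) = \frac{5104537}{2505675}$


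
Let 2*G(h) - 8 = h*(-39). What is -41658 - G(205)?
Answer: -75329/2 ≈ -37665.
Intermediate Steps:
G(h) = 4 - 39*h/2 (G(h) = 4 + (h*(-39))/2 = 4 + (-39*h)/2 = 4 - 39*h/2)
-41658 - G(205) = -41658 - (4 - 39/2*205) = -41658 - (4 - 7995/2) = -41658 - 1*(-7987/2) = -41658 + 7987/2 = -75329/2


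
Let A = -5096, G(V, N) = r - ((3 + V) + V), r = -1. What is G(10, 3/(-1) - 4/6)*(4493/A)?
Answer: 13479/637 ≈ 21.160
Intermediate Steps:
G(V, N) = -4 - 2*V (G(V, N) = -1 - ((3 + V) + V) = -1 - (3 + 2*V) = -1 + (-3 - 2*V) = -4 - 2*V)
G(10, 3/(-1) - 4/6)*(4493/A) = (-4 - 2*10)*(4493/(-5096)) = (-4 - 20)*(4493*(-1/5096)) = -24*(-4493/5096) = 13479/637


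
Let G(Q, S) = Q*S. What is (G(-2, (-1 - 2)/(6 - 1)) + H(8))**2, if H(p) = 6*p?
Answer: 60516/25 ≈ 2420.6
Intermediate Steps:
(G(-2, (-1 - 2)/(6 - 1)) + H(8))**2 = (-2*(-1 - 2)/(6 - 1) + 6*8)**2 = (-(-6)/5 + 48)**2 = (-2*(-3/5) + 48)**2 = (6/5 + 48)**2 = (246/5)**2 = 60516/25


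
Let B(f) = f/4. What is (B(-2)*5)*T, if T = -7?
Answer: 35/2 ≈ 17.500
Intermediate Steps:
B(f) = f/4 (B(f) = f*(¼) = f/4)
(B(-2)*5)*T = (((¼)*(-2))*5)*(-7) = -½*5*(-7) = -5/2*(-7) = 35/2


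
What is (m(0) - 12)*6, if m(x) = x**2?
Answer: -72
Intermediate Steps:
(m(0) - 12)*6 = (0**2 - 12)*6 = (0 - 12)*6 = -12*6 = -72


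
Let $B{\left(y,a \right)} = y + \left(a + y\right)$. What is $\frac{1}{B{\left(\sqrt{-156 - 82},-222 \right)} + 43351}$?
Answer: $\frac{2537}{109418329} - \frac{2 i \sqrt{238}}{1860111593} \approx 2.3186 \cdot 10^{-5} - 1.6587 \cdot 10^{-8} i$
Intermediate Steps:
$B{\left(y,a \right)} = a + 2 y$
$\frac{1}{B{\left(\sqrt{-156 - 82},-222 \right)} + 43351} = \frac{1}{\left(-222 + 2 \sqrt{-156 - 82}\right) + 43351} = \frac{1}{\left(-222 + 2 \sqrt{-238}\right) + 43351} = \frac{1}{\left(-222 + 2 i \sqrt{238}\right) + 43351} = \frac{1}{43129 + 2 i \sqrt{238}}$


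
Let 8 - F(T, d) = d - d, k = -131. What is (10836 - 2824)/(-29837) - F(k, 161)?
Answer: -246708/29837 ≈ -8.2685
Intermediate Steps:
F(T, d) = 8 (F(T, d) = 8 - (d - d) = 8 - 1*0 = 8 + 0 = 8)
(10836 - 2824)/(-29837) - F(k, 161) = (10836 - 2824)/(-29837) - 1*8 = 8012*(-1/29837) - 8 = -8012/29837 - 8 = -246708/29837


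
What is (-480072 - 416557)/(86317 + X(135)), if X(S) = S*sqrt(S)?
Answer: -77394325393/7448164114 + 363134745*sqrt(15)/7448164114 ≈ -10.202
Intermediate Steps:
X(S) = S**(3/2)
(-480072 - 416557)/(86317 + X(135)) = (-480072 - 416557)/(86317 + 135**(3/2)) = -896629/(86317 + 405*sqrt(15))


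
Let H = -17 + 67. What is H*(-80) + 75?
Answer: -3925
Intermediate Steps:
H = 50
H*(-80) + 75 = 50*(-80) + 75 = -4000 + 75 = -3925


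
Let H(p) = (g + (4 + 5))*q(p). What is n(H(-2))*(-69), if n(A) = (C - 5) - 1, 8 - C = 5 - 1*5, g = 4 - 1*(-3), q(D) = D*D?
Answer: -138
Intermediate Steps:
q(D) = D**2
g = 7 (g = 4 + 3 = 7)
C = 8 (C = 8 - (5 - 1*5) = 8 - (5 - 5) = 8 - 1*0 = 8 + 0 = 8)
H(p) = 16*p**2 (H(p) = (7 + (4 + 5))*p**2 = (7 + 9)*p**2 = 16*p**2)
n(A) = 2 (n(A) = (8 - 5) - 1 = 3 - 1 = 2)
n(H(-2))*(-69) = 2*(-69) = -138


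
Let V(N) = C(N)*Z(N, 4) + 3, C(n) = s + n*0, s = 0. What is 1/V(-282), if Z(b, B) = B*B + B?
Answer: 1/3 ≈ 0.33333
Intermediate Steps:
Z(b, B) = B + B**2 (Z(b, B) = B**2 + B = B + B**2)
C(n) = 0 (C(n) = 0 + n*0 = 0 + 0 = 0)
V(N) = 3 (V(N) = 0*(4*(1 + 4)) + 3 = 0*(4*5) + 3 = 0*20 + 3 = 0 + 3 = 3)
1/V(-282) = 1/3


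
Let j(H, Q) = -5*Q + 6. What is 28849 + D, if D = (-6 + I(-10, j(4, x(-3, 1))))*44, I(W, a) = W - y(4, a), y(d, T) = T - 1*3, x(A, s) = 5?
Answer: 29113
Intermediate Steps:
j(H, Q) = 6 - 5*Q
y(d, T) = -3 + T (y(d, T) = T - 3 = -3 + T)
I(W, a) = 3 + W - a (I(W, a) = W - (-3 + a) = W + (3 - a) = 3 + W - a)
D = 264 (D = (-6 + (3 - 10 - (6 - 5*5)))*44 = (-6 + (3 - 10 - (6 - 25)))*44 = (-6 + (3 - 10 - 1*(-19)))*44 = (-6 + (3 - 10 + 19))*44 = (-6 + 12)*44 = 6*44 = 264)
28849 + D = 28849 + 264 = 29113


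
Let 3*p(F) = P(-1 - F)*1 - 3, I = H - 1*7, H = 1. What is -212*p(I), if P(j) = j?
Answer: -424/3 ≈ -141.33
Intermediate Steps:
I = -6 (I = 1 - 1*7 = 1 - 7 = -6)
p(F) = -4/3 - F/3 (p(F) = ((-1 - F)*1 - 3)/3 = ((-1 - F) - 3)/3 = (-4 - F)/3 = -4/3 - F/3)
-212*p(I) = -212*(-4/3 - ⅓*(-6)) = -212*(-4/3 + 2) = -212*⅔ = -424/3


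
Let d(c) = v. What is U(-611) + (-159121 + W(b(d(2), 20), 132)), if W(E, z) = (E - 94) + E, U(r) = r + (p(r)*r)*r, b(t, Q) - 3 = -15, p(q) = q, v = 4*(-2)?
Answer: -228258981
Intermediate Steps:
v = -8
d(c) = -8
b(t, Q) = -12 (b(t, Q) = 3 - 15 = -12)
U(r) = r + r**3 (U(r) = r + (r*r)*r = r + r**2*r = r + r**3)
W(E, z) = -94 + 2*E (W(E, z) = (-94 + E) + E = -94 + 2*E)
U(-611) + (-159121 + W(b(d(2), 20), 132)) = (-611 + (-611)**3) + (-159121 + (-94 + 2*(-12))) = (-611 - 228099131) + (-159121 + (-94 - 24)) = -228099742 + (-159121 - 118) = -228099742 - 159239 = -228258981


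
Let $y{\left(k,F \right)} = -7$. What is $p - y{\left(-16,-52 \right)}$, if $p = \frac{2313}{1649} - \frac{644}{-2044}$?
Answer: $\frac{1049415}{120377} \approx 8.7177$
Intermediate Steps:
$p = \frac{206776}{120377}$ ($p = 2313 \cdot \frac{1}{1649} - - \frac{23}{73} = \frac{2313}{1649} + \frac{23}{73} = \frac{206776}{120377} \approx 1.7177$)
$p - y{\left(-16,-52 \right)} = \frac{206776}{120377} - -7 = \frac{206776}{120377} + 7 = \frac{1049415}{120377}$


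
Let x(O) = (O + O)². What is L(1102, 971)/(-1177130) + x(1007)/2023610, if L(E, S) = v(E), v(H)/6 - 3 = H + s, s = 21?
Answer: 238049924416/119102601965 ≈ 1.9987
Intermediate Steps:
v(H) = 144 + 6*H (v(H) = 18 + 6*(H + 21) = 18 + 6*(21 + H) = 18 + (126 + 6*H) = 144 + 6*H)
L(E, S) = 144 + 6*E
x(O) = 4*O² (x(O) = (2*O)² = 4*O²)
L(1102, 971)/(-1177130) + x(1007)/2023610 = (144 + 6*1102)/(-1177130) + (4*1007²)/2023610 = (144 + 6612)*(-1/1177130) + (4*1014049)*(1/2023610) = 6756*(-1/1177130) + 4056196*(1/2023610) = -3378/588565 + 2028098/1011805 = 238049924416/119102601965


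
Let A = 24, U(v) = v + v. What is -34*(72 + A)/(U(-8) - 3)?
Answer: 3264/19 ≈ 171.79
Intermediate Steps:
U(v) = 2*v
-34*(72 + A)/(U(-8) - 3) = -34*(72 + 24)/(2*(-8) - 3) = -3264/(-16 - 3) = -3264/(-19) = -3264*(-1)/19 = -34*(-96/19) = 3264/19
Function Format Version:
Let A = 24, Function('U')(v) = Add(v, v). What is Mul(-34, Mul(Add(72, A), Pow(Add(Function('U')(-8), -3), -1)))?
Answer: Rational(3264, 19) ≈ 171.79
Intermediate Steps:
Function('U')(v) = Mul(2, v)
Mul(-34, Mul(Add(72, A), Pow(Add(Function('U')(-8), -3), -1))) = Mul(-34, Mul(Add(72, 24), Pow(Add(Mul(2, -8), -3), -1))) = Mul(-34, Mul(96, Pow(Add(-16, -3), -1))) = Mul(-34, Mul(96, Pow(-19, -1))) = Mul(-34, Mul(96, Rational(-1, 19))) = Mul(-34, Rational(-96, 19)) = Rational(3264, 19)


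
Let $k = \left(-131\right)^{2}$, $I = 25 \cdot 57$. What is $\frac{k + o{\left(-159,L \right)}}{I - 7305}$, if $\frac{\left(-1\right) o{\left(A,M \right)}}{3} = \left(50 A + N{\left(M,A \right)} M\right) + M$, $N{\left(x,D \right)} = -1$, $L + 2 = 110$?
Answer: $- \frac{41011}{5880} \approx -6.9747$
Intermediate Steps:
$L = 108$ ($L = -2 + 110 = 108$)
$o{\left(A,M \right)} = - 150 A$ ($o{\left(A,M \right)} = - 3 \left(\left(50 A - M\right) + M\right) = - 3 \left(\left(- M + 50 A\right) + M\right) = - 3 \cdot 50 A = - 150 A$)
$I = 1425$
$k = 17161$
$\frac{k + o{\left(-159,L \right)}}{I - 7305} = \frac{17161 - -23850}{1425 - 7305} = \frac{17161 + 23850}{-5880} = 41011 \left(- \frac{1}{5880}\right) = - \frac{41011}{5880}$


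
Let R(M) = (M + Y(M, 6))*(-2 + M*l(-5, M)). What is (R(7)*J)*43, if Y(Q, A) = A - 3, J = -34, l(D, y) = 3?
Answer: -277780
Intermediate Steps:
Y(Q, A) = -3 + A
R(M) = (-2 + 3*M)*(3 + M) (R(M) = (M + (-3 + 6))*(-2 + M*3) = (M + 3)*(-2 + 3*M) = (3 + M)*(-2 + 3*M) = (-2 + 3*M)*(3 + M))
(R(7)*J)*43 = ((-6 + 3*7² + 7*7)*(-34))*43 = ((-6 + 3*49 + 49)*(-34))*43 = ((-6 + 147 + 49)*(-34))*43 = (190*(-34))*43 = -6460*43 = -277780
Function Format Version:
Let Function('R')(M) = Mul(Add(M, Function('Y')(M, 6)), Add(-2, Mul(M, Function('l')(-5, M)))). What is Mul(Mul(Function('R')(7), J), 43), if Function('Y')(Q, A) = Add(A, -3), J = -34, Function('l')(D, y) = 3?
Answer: -277780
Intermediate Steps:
Function('Y')(Q, A) = Add(-3, A)
Function('R')(M) = Mul(Add(-2, Mul(3, M)), Add(3, M)) (Function('R')(M) = Mul(Add(M, Add(-3, 6)), Add(-2, Mul(M, 3))) = Mul(Add(M, 3), Add(-2, Mul(3, M))) = Mul(Add(3, M), Add(-2, Mul(3, M))) = Mul(Add(-2, Mul(3, M)), Add(3, M)))
Mul(Mul(Function('R')(7), J), 43) = Mul(Mul(Add(-6, Mul(3, Pow(7, 2)), Mul(7, 7)), -34), 43) = Mul(Mul(Add(-6, Mul(3, 49), 49), -34), 43) = Mul(Mul(Add(-6, 147, 49), -34), 43) = Mul(Mul(190, -34), 43) = Mul(-6460, 43) = -277780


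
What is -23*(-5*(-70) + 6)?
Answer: -8188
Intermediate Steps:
-23*(-5*(-70) + 6) = -23*(350 + 6) = -23*356 = -8188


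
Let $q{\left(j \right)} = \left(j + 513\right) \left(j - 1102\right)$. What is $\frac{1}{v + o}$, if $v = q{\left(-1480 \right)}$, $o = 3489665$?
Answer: $\frac{1}{5986459} \approx 1.6704 \cdot 10^{-7}$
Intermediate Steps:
$q{\left(j \right)} = \left(-1102 + j\right) \left(513 + j\right)$ ($q{\left(j \right)} = \left(513 + j\right) \left(-1102 + j\right) = \left(-1102 + j\right) \left(513 + j\right)$)
$v = 2496794$ ($v = -565326 + \left(-1480\right)^{2} - -871720 = -565326 + 2190400 + 871720 = 2496794$)
$\frac{1}{v + o} = \frac{1}{2496794 + 3489665} = \frac{1}{5986459}$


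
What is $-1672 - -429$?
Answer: $-1243$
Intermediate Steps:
$-1672 - -429 = -1672 + 429 = -1243$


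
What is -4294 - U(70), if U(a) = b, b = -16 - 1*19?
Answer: -4259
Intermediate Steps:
b = -35 (b = -16 - 19 = -35)
U(a) = -35
-4294 - U(70) = -4294 - 1*(-35) = -4294 + 35 = -4259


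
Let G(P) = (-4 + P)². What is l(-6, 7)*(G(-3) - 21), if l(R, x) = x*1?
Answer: 196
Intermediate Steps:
l(R, x) = x
l(-6, 7)*(G(-3) - 21) = 7*((-4 - 3)² - 21) = 7*((-7)² - 21) = 7*(49 - 21) = 7*28 = 196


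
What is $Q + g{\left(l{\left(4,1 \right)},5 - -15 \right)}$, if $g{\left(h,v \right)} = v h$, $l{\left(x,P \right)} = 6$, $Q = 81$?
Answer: $201$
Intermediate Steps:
$g{\left(h,v \right)} = h v$
$Q + g{\left(l{\left(4,1 \right)},5 - -15 \right)} = 81 + 6 \left(5 - -15\right) = 81 + 6 \left(5 + 15\right) = 81 + 6 \cdot 20 = 81 + 120 = 201$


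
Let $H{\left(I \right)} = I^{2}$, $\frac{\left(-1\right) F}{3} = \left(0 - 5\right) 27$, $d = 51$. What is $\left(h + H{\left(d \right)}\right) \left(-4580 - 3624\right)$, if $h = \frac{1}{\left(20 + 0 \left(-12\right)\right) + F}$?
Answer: $- \frac{9068914904}{425} \approx -2.1339 \cdot 10^{7}$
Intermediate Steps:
$F = 405$ ($F = - 3 \left(0 - 5\right) 27 = - 3 \left(\left(-5\right) 27\right) = \left(-3\right) \left(-135\right) = 405$)
$h = \frac{1}{425}$ ($h = \frac{1}{\left(20 + 0 \left(-12\right)\right) + 405} = \frac{1}{\left(20 + 0\right) + 405} = \frac{1}{20 + 405} = \frac{1}{425} \approx 0.0023529$)
$\left(h + H{\left(d \right)}\right) \left(-4580 - 3624\right) = \left(\frac{1}{425} + 51^{2}\right) \left(-4580 - 3624\right) = \left(\frac{1}{425} + 2601\right) \left(-8204\right) = \frac{1105426}{425} \left(-8204\right) = - \frac{9068914904}{425}$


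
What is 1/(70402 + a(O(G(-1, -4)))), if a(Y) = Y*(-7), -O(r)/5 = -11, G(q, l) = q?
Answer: 1/70017 ≈ 1.4282e-5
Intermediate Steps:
O(r) = 55 (O(r) = -5*(-11) = 55)
a(Y) = -7*Y
1/(70402 + a(O(G(-1, -4)))) = 1/(70402 - 7*55) = 1/(70402 - 385) = 1/70017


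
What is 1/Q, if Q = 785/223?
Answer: 223/785 ≈ 0.28408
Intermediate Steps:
Q = 785/223 (Q = 785*(1/223) = 785/223 ≈ 3.5202)
1/Q = 1/(785/223) = 223/785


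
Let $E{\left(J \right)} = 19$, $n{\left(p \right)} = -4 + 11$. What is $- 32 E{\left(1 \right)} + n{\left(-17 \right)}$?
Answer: $-601$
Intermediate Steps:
$n{\left(p \right)} = 7$
$- 32 E{\left(1 \right)} + n{\left(-17 \right)} = \left(-32\right) 19 + 7 = -608 + 7 = -601$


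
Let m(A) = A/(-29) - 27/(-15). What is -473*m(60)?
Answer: 18447/145 ≈ 127.22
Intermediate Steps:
m(A) = 9/5 - A/29 (m(A) = A*(-1/29) - 27*(-1/15) = -A/29 + 9/5 = 9/5 - A/29)
-473*m(60) = -473*(9/5 - 1/29*60) = -473*(9/5 - 60/29) = -473*(-39/145) = 18447/145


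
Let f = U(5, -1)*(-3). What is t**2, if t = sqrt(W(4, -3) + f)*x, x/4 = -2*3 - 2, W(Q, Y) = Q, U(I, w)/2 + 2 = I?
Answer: -14336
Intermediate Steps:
U(I, w) = -4 + 2*I
f = -18 (f = (-4 + 2*5)*(-3) = (-4 + 10)*(-3) = 6*(-3) = -18)
x = -32 (x = 4*(-2*3 - 2) = 4*(-6 - 2) = 4*(-8) = -32)
t = -32*I*sqrt(14) (t = sqrt(4 - 18)*(-32) = sqrt(-14)*(-32) = (I*sqrt(14))*(-32) = -32*I*sqrt(14) ≈ -119.73*I)
t**2 = (-32*I*sqrt(14))**2 = -14336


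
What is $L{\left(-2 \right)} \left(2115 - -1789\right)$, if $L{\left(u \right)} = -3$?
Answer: $-11712$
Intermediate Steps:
$L{\left(-2 \right)} \left(2115 - -1789\right) = - 3 \left(2115 - -1789\right) = - 3 \left(2115 + 1789\right) = \left(-3\right) 3904 = -11712$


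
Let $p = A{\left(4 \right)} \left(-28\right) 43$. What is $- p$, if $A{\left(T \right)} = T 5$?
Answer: $24080$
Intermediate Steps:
$A{\left(T \right)} = 5 T$
$p = -24080$ ($p = 5 \cdot 4 \left(-28\right) 43 = 20 \left(-28\right) 43 = \left(-560\right) 43 = -24080$)
$- p = \left(-1\right) \left(-24080\right) = 24080$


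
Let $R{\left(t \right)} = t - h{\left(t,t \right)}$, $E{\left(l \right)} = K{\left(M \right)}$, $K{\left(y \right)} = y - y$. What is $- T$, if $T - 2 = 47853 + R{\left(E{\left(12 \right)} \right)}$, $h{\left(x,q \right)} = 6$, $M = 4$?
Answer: $-47849$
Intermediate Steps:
$K{\left(y \right)} = 0$
$E{\left(l \right)} = 0$
$R{\left(t \right)} = -6 + t$ ($R{\left(t \right)} = t - 6 = -6 + t$)
$T = 47849$ ($T = 2 + \left(47853 + \left(-6 + 0\right)\right) = 2 + \left(47853 - 6\right) = 2 + 47847 = 47849$)
$- T = \left(-1\right) 47849 = -47849$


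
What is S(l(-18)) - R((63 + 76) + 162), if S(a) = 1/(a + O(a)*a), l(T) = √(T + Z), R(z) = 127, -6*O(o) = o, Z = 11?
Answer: -5455/43 - 36*I*√7/301 ≈ -126.86 - 0.31644*I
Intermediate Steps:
O(o) = -o/6
l(T) = √(11 + T) (l(T) = √(T + 11) = √(11 + T))
S(a) = 1/(a - a²/6) (S(a) = 1/(a + (-a/6)*a) = 1/(a - a²/6))
S(l(-18)) - R((63 + 76) + 162) = -6/((√(11 - 18))*(-6 + √(11 - 18))) - 1*127 = -6/((√(-7))*(-6 + √(-7))) - 127 = -6/((I*√7)*(-6 + I*√7)) - 127 = -6*(-I*√7/7)/(-6 + I*√7) - 127 = 6*I*√7/(7*(-6 + I*√7)) - 127 = -127 + 6*I*√7/(7*(-6 + I*√7))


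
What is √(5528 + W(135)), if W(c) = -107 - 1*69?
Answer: 2*√1338 ≈ 73.157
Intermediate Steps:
W(c) = -176 (W(c) = -107 - 69 = -176)
√(5528 + W(135)) = √(5528 - 176) = √5352 = 2*√1338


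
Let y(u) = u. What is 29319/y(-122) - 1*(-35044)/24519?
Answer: -714597193/2991318 ≈ -238.89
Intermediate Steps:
29319/y(-122) - 1*(-35044)/24519 = 29319/(-122) - 1*(-35044)/24519 = 29319*(-1/122) + 35044*(1/24519) = -29319/122 + 35044/24519 = -714597193/2991318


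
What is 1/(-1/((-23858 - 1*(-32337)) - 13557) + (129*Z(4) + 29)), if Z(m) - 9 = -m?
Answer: 5078/3422573 ≈ 0.0014837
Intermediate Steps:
Z(m) = 9 - m
1/(-1/((-23858 - 1*(-32337)) - 13557) + (129*Z(4) + 29)) = 1/(-1/((-23858 - 1*(-32337)) - 13557) + (129*(9 - 1*4) + 29)) = 1/(-1/((-23858 + 32337) - 13557) + (129*(9 - 4) + 29)) = 1/(-1/(8479 - 13557) + (129*5 + 29)) = 1/(-1/(-5078) + (645 + 29)) = 1/(-1*(-1/5078) + 674) = 1/(1/5078 + 674) = 1/(3422573/5078) = 5078/3422573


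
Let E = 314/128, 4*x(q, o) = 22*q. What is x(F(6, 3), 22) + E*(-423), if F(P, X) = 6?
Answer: -64299/64 ≈ -1004.7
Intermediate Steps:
x(q, o) = 11*q/2 (x(q, o) = (22*q)/4 = 11*q/2)
E = 157/64 (E = 314*(1/128) = 157/64 ≈ 2.4531)
x(F(6, 3), 22) + E*(-423) = (11/2)*6 + (157/64)*(-423) = 33 - 66411/64 = -64299/64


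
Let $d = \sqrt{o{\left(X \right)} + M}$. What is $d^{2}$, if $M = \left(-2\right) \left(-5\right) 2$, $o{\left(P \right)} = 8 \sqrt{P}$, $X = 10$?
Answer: $20 + 8 \sqrt{10} \approx 45.298$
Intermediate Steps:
$M = 20$ ($M = 10 \cdot 2 = 20$)
$d = \sqrt{20 + 8 \sqrt{10}}$ ($d = \sqrt{8 \sqrt{10} + 20} = \sqrt{20 + 8 \sqrt{10}} \approx 6.7304$)
$d^{2} = \left(2 \sqrt{5 + 2 \sqrt{10}}\right)^{2} = 20 + 8 \sqrt{10}$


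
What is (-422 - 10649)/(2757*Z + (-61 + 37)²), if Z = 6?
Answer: -11071/17118 ≈ -0.64675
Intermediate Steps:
(-422 - 10649)/(2757*Z + (-61 + 37)²) = (-422 - 10649)/(2757*6 + (-61 + 37)²) = -11071/(16542 + (-24)²) = -11071/(16542 + 576) = -11071/17118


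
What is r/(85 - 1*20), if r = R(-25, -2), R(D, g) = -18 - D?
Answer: 7/65 ≈ 0.10769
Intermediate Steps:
r = 7 (r = -18 - 1*(-25) = -18 + 25 = 7)
r/(85 - 1*20) = 7/(85 - 1*20) = 7/(85 - 20) = 7/65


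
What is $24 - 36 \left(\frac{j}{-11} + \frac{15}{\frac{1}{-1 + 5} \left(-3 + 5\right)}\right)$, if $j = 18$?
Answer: $- \frac{10968}{11} \approx -997.09$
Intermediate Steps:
$24 - 36 \left(\frac{j}{-11} + \frac{15}{\frac{1}{-1 + 5} \left(-3 + 5\right)}\right) = 24 - 36 \left(\frac{18}{-11} + \frac{15}{\frac{1}{-1 + 5} \left(-3 + 5\right)}\right) = 24 - 36 \left(18 \left(- \frac{1}{11}\right) + \frac{15}{\frac{1}{4} \cdot 2}\right) = 24 - 36 \left(- \frac{18}{11} + \frac{15}{\frac{1}{4} \cdot 2}\right) = 24 - 36 \left(- \frac{18}{11} + 15 \frac{1}{\frac{1}{2}}\right) = 24 - 36 \left(- \frac{18}{11} + 15 \cdot 2\right) = 24 - 36 \left(- \frac{18}{11} + 30\right) = 24 - \frac{11232}{11} = - \frac{10968}{11}$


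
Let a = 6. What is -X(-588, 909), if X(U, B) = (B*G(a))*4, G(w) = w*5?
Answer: -109080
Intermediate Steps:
G(w) = 5*w
X(U, B) = 120*B (X(U, B) = (B*(5*6))*4 = (B*30)*4 = (30*B)*4 = 120*B)
-X(-588, 909) = -120*909 = -1*109080 = -109080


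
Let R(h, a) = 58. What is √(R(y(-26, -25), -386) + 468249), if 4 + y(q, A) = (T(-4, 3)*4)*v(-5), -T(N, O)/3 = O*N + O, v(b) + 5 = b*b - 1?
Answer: √468307 ≈ 684.33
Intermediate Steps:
v(b) = -6 + b² (v(b) = -5 + (b*b - 1) = -5 + (b² - 1) = -5 + (-1 + b²) = -6 + b²)
T(N, O) = -3*O - 3*N*O (T(N, O) = -3*(O*N + O) = -3*(N*O + O) = -3*(O + N*O) = -3*O - 3*N*O)
y(q, A) = 2048 (y(q, A) = -4 + (-3*3*(1 - 4)*4)*(-6 + (-5)²) = -4 + (-3*3*(-3)*4)*(-6 + 25) = -4 + (27*4)*19 = -4 + 108*19 = -4 + 2052 = 2048)
√(R(y(-26, -25), -386) + 468249) = √(58 + 468249) = √468307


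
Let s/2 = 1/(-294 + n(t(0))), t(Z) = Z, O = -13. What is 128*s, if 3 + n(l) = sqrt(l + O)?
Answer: -38016/44111 - 128*I*sqrt(13)/44111 ≈ -0.86183 - 0.010462*I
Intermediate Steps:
n(l) = -3 + sqrt(-13 + l) (n(l) = -3 + sqrt(l - 13) = -3 + sqrt(-13 + l))
s = 2/(-297 + I*sqrt(13)) (s = 2/(-294 + (-3 + sqrt(-13 + 0))) = 2/(-294 + (-3 + sqrt(-13))) = 2/(-294 + (-3 + I*sqrt(13))) = 2/(-297 + I*sqrt(13)) ≈ -0.006733 - 8.1738e-5*I)
128*s = 128*(-297/44111 - I*sqrt(13)/44111) = -38016/44111 - 128*I*sqrt(13)/44111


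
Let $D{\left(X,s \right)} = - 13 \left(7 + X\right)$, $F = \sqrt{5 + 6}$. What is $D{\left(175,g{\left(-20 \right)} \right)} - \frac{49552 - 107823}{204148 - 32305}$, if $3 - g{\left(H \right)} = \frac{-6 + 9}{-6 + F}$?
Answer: $- \frac{406522267}{171843} \approx -2365.7$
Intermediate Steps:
$F = \sqrt{11} \approx 3.3166$
$g{\left(H \right)} = 3 - \frac{3}{-6 + \sqrt{11}}$ ($g{\left(H \right)} = 3 - \frac{-6 + 9}{-6 + \sqrt{11}} = 3 - \frac{3}{-6 + \sqrt{11}}$)
$D{\left(X,s \right)} = -91 - 13 X$
$D{\left(175,g{\left(-20 \right)} \right)} - \frac{49552 - 107823}{204148 - 32305} = \left(-91 - 2275\right) - \frac{49552 - 107823}{204148 - 32305} = \left(-91 - 2275\right) - - \frac{58271}{171843} = -2366 - \left(-58271\right) \frac{1}{171843} = -2366 - - \frac{58271}{171843} = -2366 + \frac{58271}{171843} = - \frac{406522267}{171843}$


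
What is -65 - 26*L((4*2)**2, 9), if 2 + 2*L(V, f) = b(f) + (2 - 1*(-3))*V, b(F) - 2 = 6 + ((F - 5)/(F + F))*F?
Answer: -4329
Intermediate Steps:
b(F) = 11/2 + F/2 (b(F) = 2 + (6 + ((F - 5)/(F + F))*F) = 2 + (6 + ((-5 + F)/((2*F)))*F) = 2 + (6 + ((-5 + F)*(1/(2*F)))*F) = 2 + (6 + ((-5 + F)/(2*F))*F) = 2 + (6 + (-5/2 + F/2)) = 2 + (7/2 + F/2) = 11/2 + F/2)
L(V, f) = 7/4 + f/4 + 5*V/2 (L(V, f) = -1 + ((11/2 + f/2) + (2 - 1*(-3))*V)/2 = -1 + ((11/2 + f/2) + (2 + 3)*V)/2 = -1 + ((11/2 + f/2) + 5*V)/2 = -1 + (11/2 + f/2 + 5*V)/2 = -1 + (11/4 + f/4 + 5*V/2) = 7/4 + f/4 + 5*V/2)
-65 - 26*L((4*2)**2, 9) = -65 - 26*(7/4 + (1/4)*9 + 5*(4*2)**2/2) = -65 - 26*(7/4 + 9/4 + (5/2)*8**2) = -65 - 26*(7/4 + 9/4 + (5/2)*64) = -65 - 26*(7/4 + 9/4 + 160) = -65 - 26*164 = -65 - 4264 = -4329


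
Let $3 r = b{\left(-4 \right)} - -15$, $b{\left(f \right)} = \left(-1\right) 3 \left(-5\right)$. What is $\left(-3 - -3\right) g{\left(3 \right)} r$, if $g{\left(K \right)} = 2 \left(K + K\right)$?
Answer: $0$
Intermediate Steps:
$b{\left(f \right)} = 15$ ($b{\left(f \right)} = \left(-3\right) \left(-5\right) = 15$)
$g{\left(K \right)} = 4 K$ ($g{\left(K \right)} = 2 \cdot 2 K = 4 K$)
$r = 10$ ($r = \frac{15 - -15}{3} = \frac{15 + 15}{3} = \frac{1}{3} \cdot 30 = 10$)
$\left(-3 - -3\right) g{\left(3 \right)} r = \left(-3 - -3\right) 4 \cdot 3 \cdot 10 = \left(-3 + 3\right) 12 \cdot 10 = 0 \cdot 12 \cdot 10 = 0 \cdot 10 = 0$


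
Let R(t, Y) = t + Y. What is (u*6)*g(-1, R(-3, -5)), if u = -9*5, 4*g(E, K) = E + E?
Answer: 135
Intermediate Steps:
R(t, Y) = Y + t
g(E, K) = E/2 (g(E, K) = (E + E)/4 = (2*E)/4 = E/2)
u = -45
(u*6)*g(-1, R(-3, -5)) = (-45*6)*((½)*(-1)) = -270*(-½) = 135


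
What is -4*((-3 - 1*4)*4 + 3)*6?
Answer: 600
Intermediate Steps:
-4*((-3 - 1*4)*4 + 3)*6 = -4*((-3 - 4)*4 + 3)*6 = -4*(-7*4 + 3)*6 = -4*(-28 + 3)*6 = -4*(-25)*6 = 100*6 = 600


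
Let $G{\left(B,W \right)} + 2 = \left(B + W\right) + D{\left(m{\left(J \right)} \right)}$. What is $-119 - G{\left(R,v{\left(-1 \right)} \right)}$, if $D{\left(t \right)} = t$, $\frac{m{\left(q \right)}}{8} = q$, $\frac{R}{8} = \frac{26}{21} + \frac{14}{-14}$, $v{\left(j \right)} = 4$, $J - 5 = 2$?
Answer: $- \frac{3757}{21} \approx -178.9$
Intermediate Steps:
$J = 7$ ($J = 5 + 2 = 7$)
$R = \frac{40}{21}$ ($R = 8 \left(\frac{26}{21} + \frac{14}{-14}\right) = 8 \left(26 \cdot \frac{1}{21} + 14 \left(- \frac{1}{14}\right)\right) = 8 \left(\frac{26}{21} - 1\right) = 8 \cdot \frac{5}{21} = \frac{40}{21} \approx 1.9048$)
$m{\left(q \right)} = 8 q$
$G{\left(B,W \right)} = 54 + B + W$ ($G{\left(B,W \right)} = -2 + \left(\left(B + W\right) + 8 \cdot 7\right) = -2 + \left(\left(B + W\right) + 56\right) = -2 + \left(56 + B + W\right) = 54 + B + W$)
$-119 - G{\left(R,v{\left(-1 \right)} \right)} = -119 - \left(54 + \frac{40}{21} + 4\right) = -119 - \frac{1258}{21} = - \frac{3757}{21}$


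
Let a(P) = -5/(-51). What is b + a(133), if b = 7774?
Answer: 396479/51 ≈ 7774.1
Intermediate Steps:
a(P) = 5/51 (a(P) = -5*(-1/51) = 5/51)
b + a(133) = 7774 + 5/51 = 396479/51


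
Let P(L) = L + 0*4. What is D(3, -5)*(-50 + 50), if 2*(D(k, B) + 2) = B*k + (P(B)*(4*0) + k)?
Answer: 0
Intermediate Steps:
P(L) = L (P(L) = L + 0 = L)
D(k, B) = -2 + k/2 + B*k/2 (D(k, B) = -2 + (B*k + (B*(4*0) + k))/2 = -2 + (B*k + (B*0 + k))/2 = -2 + (B*k + (0 + k))/2 = -2 + (B*k + k)/2 = -2 + (k + B*k)/2 = -2 + (k/2 + B*k/2) = -2 + k/2 + B*k/2)
D(3, -5)*(-50 + 50) = (-2 + (½)*3 + (½)*(-5)*3)*(-50 + 50) = (-2 + 3/2 - 15/2)*0 = -8*0 = 0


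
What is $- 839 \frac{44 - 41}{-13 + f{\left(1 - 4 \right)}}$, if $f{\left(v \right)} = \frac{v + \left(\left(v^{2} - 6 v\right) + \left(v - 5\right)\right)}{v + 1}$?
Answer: $\frac{839}{7} \approx 119.86$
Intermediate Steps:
$f{\left(v \right)} = \frac{-5 + v^{2} - 4 v}{1 + v}$ ($f{\left(v \right)} = \frac{v + \left(\left(v^{2} - 6 v\right) + \left(-5 + v\right)\right)}{1 + v} = \frac{v - \left(5 - v^{2} + 5 v\right)}{1 + v} = \frac{-5 + v^{2} - 4 v}{1 + v}$)
$- 839 \frac{44 - 41}{-13 + f{\left(1 - 4 \right)}} = - 839 \frac{44 - 41}{-13 + \left(-5 + \left(1 - 4\right)\right)} = - 839 \frac{3}{-13 + \left(-5 + \left(1 - 4\right)\right)} = - 839 \frac{3}{-13 - 8} = - 839 \frac{3}{-21} = - 839 \cdot 3 \left(- \frac{1}{21}\right) = \left(-839\right) \left(- \frac{1}{7}\right) = \frac{839}{7}$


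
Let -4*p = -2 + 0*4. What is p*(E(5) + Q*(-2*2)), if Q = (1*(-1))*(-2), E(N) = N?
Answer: -3/2 ≈ -1.5000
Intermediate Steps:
Q = 2 (Q = -1*(-2) = 2)
p = 1/2 (p = -(-2 + 0*4)/4 = -(-2 + 0)/4 = -1/4*(-2) = 1/2 ≈ 0.50000)
p*(E(5) + Q*(-2*2)) = (5 + 2*(-2*2))/2 = (5 + 2*(-4))/2 = (5 - 8)/2 = (1/2)*(-3) = -3/2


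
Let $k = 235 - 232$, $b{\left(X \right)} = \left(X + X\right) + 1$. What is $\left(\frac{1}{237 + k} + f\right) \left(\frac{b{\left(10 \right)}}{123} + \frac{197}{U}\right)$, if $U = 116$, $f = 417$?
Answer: $\frac{7232683}{9280} \approx 779.38$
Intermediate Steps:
$b{\left(X \right)} = 1 + 2 X$ ($b{\left(X \right)} = 2 X + 1 = 1 + 2 X$)
$k = 3$ ($k = 235 - 232 = 3$)
$\left(\frac{1}{237 + k} + f\right) \left(\frac{b{\left(10 \right)}}{123} + \frac{197}{U}\right) = \left(\frac{1}{237 + 3} + 417\right) \left(\frac{1 + 2 \cdot 10}{123} + \frac{197}{116}\right) = \left(\frac{1}{240} + 417\right) \left(\left(1 + 20\right) \frac{1}{123} + 197 \cdot \frac{1}{116}\right) = \left(\frac{1}{240} + 417\right) \left(21 \cdot \frac{1}{123} + \frac{197}{116}\right) = \frac{100081 \left(\frac{7}{41} + \frac{197}{116}\right)}{240} = \frac{100081}{240} \cdot \frac{8889}{4756} = \frac{7232683}{9280}$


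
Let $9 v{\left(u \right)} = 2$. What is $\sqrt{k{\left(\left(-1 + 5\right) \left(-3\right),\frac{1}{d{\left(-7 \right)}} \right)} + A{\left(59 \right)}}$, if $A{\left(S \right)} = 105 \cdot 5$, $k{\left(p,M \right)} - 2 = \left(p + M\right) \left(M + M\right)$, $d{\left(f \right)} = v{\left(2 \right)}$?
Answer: $\frac{\sqrt{1838}}{2} \approx 21.436$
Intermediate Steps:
$v{\left(u \right)} = \frac{2}{9}$ ($v{\left(u \right)} = \frac{1}{9} \cdot 2 = \frac{2}{9}$)
$d{\left(f \right)} = \frac{2}{9}$
$k{\left(p,M \right)} = 2 + 2 M \left(M + p\right)$ ($k{\left(p,M \right)} = 2 + \left(p + M\right) \left(M + M\right) = 2 + \left(M + p\right) 2 M = 2 + 2 M \left(M + p\right)$)
$A{\left(S \right)} = 525$
$\sqrt{k{\left(\left(-1 + 5\right) \left(-3\right),\frac{1}{d{\left(-7 \right)}} \right)} + A{\left(59 \right)}} = \sqrt{\left(2 + 2 \left(\frac{1}{\frac{2}{9}}\right)^{2} + \frac{2 \left(-1 + 5\right) \left(-3\right)}{\frac{2}{9}}\right) + 525} = \sqrt{\left(2 + 2 \left(\frac{9}{2}\right)^{2} + 2 \cdot \frac{9}{2} \cdot 4 \left(-3\right)\right) + 525} = \sqrt{\left(2 + 2 \cdot \frac{81}{4} + 2 \cdot \frac{9}{2} \left(-12\right)\right) + 525} = \sqrt{\left(2 + \frac{81}{2} - 108\right) + 525} = \sqrt{- \frac{131}{2} + 525} = \sqrt{\frac{919}{2}} = \frac{\sqrt{1838}}{2}$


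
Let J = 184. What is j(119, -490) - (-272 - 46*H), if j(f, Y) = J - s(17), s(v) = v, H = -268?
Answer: -11889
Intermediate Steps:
j(f, Y) = 167 (j(f, Y) = 184 - 1*17 = 184 - 17 = 167)
j(119, -490) - (-272 - 46*H) = 167 - (-272 - 46*(-268)) = 167 - (-272 + 12328) = 167 - 1*12056 = 167 - 12056 = -11889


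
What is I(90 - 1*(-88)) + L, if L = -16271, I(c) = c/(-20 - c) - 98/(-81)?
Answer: -14497184/891 ≈ -16271.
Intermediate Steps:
I(c) = 98/81 + c/(-20 - c) (I(c) = c/(-20 - c) - 98*(-1/81) = c/(-20 - c) + 98/81 = 98/81 + c/(-20 - c))
I(90 - 1*(-88)) + L = (1960 + 17*(90 - 1*(-88)))/(81*(20 + (90 - 1*(-88)))) - 16271 = (1960 + 17*(90 + 88))/(81*(20 + (90 + 88))) - 16271 = (1960 + 17*178)/(81*(20 + 178)) - 16271 = (1/81)*(1960 + 3026)/198 - 16271 = (1/81)*(1/198)*4986 - 16271 = 277/891 - 16271 = -14497184/891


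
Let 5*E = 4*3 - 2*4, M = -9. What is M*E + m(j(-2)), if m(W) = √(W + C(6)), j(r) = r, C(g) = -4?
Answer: -36/5 + I*√6 ≈ -7.2 + 2.4495*I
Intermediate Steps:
m(W) = √(-4 + W) (m(W) = √(W - 4) = √(-4 + W))
E = ⅘ (E = (4*3 - 2*4)/5 = (12 - 8)/5 = (⅕)*4 = ⅘ ≈ 0.80000)
M*E + m(j(-2)) = -9*⅘ + √(-4 - 2) = -36/5 + √(-6) = -36/5 + I*√6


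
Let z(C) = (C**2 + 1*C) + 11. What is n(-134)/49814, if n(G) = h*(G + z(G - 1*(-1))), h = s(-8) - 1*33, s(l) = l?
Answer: -714753/49814 ≈ -14.348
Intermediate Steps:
h = -41 (h = -8 - 1*33 = -8 - 33 = -41)
z(C) = 11 + C + C**2 (z(C) = (C**2 + C) + 11 = (C + C**2) + 11 = 11 + C + C**2)
n(G) = -492 - 82*G - 41*(1 + G)**2 (n(G) = -41*(G + (11 + (G - 1*(-1)) + (G - 1*(-1))**2)) = -41*(G + (11 + (G + 1) + (G + 1)**2)) = -41*(G + (11 + (1 + G) + (1 + G)**2)) = -41*(G + (12 + G + (1 + G)**2)) = -41*(12 + (1 + G)**2 + 2*G) = -492 - 82*G - 41*(1 + G)**2)
n(-134)/49814 = (-533 - 164*(-134) - 41*(-134)**2)/49814 = (-533 + 21976 - 41*17956)*(1/49814) = (-533 + 21976 - 736196)*(1/49814) = -714753*1/49814 = -714753/49814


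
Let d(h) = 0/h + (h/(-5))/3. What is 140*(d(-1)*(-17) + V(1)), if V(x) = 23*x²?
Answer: 9184/3 ≈ 3061.3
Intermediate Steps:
d(h) = -h/15 (d(h) = 0 + (h*(-⅕))*(⅓) = 0 - h/5*(⅓) = 0 - h/15 = -h/15)
140*(d(-1)*(-17) + V(1)) = 140*(-1/15*(-1)*(-17) + 23*1²) = 140*((1/15)*(-17) + 23*1) = 140*(-17/15 + 23) = 140*(328/15) = 9184/3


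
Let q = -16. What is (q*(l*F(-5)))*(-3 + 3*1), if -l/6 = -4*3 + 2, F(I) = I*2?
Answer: 0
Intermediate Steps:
F(I) = 2*I
l = 60 (l = -6*(-4*3 + 2) = -6*(-12 + 2) = -6*(-10) = 60)
(q*(l*F(-5)))*(-3 + 3*1) = (-960*2*(-5))*(-3 + 3*1) = (-960*(-10))*(-3 + 3) = -16*(-600)*0 = 9600*0 = 0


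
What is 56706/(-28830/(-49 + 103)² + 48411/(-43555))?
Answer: -1200337297380/232809521 ≈ -5155.9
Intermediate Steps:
56706/(-28830/(-49 + 103)² + 48411/(-43555)) = 56706/(-28830/(54²) + 48411*(-1/43555)) = 56706/(-28830/2916 - 48411/43555) = 56706/(-28830*1/2916 - 48411/43555) = 56706/(-4805/486 - 48411/43555) = 56706/(-232809521/21167730) = 56706*(-21167730/232809521) = -1200337297380/232809521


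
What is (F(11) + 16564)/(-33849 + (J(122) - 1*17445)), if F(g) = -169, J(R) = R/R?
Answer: -16395/51293 ≈ -0.31963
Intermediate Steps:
J(R) = 1
(F(11) + 16564)/(-33849 + (J(122) - 1*17445)) = (-169 + 16564)/(-33849 + (1 - 1*17445)) = 16395/(-33849 + (1 - 17445)) = 16395/(-33849 - 17444) = 16395/(-51293) = 16395*(-1/51293) = -16395/51293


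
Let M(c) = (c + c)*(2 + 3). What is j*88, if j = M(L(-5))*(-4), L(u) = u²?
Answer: -88000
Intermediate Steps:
M(c) = 10*c (M(c) = (2*c)*5 = 10*c)
j = -1000 (j = (10*(-5)²)*(-4) = (10*25)*(-4) = 250*(-4) = -1000)
j*88 = -1000*88 = -88000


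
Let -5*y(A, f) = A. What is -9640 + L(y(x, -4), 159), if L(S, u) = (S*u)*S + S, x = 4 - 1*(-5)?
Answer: -228166/25 ≈ -9126.6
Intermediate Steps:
x = 9 (x = 4 + 5 = 9)
y(A, f) = -A/5
L(S, u) = S + u*S² (L(S, u) = u*S² + S = S + u*S²)
-9640 + L(y(x, -4), 159) = -9640 + (-⅕*9)*(1 - ⅕*9*159) = -9640 - 9*(1 - 9/5*159)/5 = -9640 - 9*(1 - 1431/5)/5 = -9640 - 9/5*(-1426/5) = -9640 + 12834/25 = -228166/25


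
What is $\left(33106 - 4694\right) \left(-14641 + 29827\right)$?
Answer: $431464632$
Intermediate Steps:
$\left(33106 - 4694\right) \left(-14641 + 29827\right) = 28412 \cdot 15186 = 431464632$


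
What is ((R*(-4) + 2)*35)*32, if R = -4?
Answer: 20160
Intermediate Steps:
((R*(-4) + 2)*35)*32 = ((-4*(-4) + 2)*35)*32 = ((16 + 2)*35)*32 = (18*35)*32 = 630*32 = 20160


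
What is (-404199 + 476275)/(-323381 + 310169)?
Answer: -18019/3303 ≈ -5.4553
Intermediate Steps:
(-404199 + 476275)/(-323381 + 310169) = 72076/(-13212) = 72076*(-1/13212) = -18019/3303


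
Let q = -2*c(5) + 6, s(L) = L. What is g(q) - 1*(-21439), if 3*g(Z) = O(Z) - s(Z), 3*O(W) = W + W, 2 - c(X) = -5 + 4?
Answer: 21439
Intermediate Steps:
c(X) = 3 (c(X) = 2 - (-5 + 4) = 2 - 1*(-1) = 2 + 1 = 3)
q = 0 (q = -2*3 + 6 = -6 + 6 = 0)
O(W) = 2*W/3 (O(W) = (W + W)/3 = (2*W)/3 = 2*W/3)
g(Z) = -Z/9 (g(Z) = (2*Z/3 - Z)/3 = (-Z/3)/3 = -Z/9)
g(q) - 1*(-21439) = -⅑*0 - 1*(-21439) = 0 + 21439 = 21439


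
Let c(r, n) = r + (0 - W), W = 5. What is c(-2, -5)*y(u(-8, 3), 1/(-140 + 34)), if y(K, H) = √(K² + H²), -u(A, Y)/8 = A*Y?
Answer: -7*√414203905/106 ≈ -1344.0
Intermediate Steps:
c(r, n) = -5 + r (c(r, n) = r + (0 - 1*5) = r + (0 - 5) = r - 5 = -5 + r)
u(A, Y) = -8*A*Y
y(K, H) = √(H² + K²)
c(-2, -5)*y(u(-8, 3), 1/(-140 + 34)) = (-5 - 2)*√((1/(-140 + 34))² + (-8*(-8)*3)²) = -7*√((1/(-106))² + 192²) = -7*√((-1/106)² + 36864) = -7*√(1/11236 + 36864) = -7*√414203905/106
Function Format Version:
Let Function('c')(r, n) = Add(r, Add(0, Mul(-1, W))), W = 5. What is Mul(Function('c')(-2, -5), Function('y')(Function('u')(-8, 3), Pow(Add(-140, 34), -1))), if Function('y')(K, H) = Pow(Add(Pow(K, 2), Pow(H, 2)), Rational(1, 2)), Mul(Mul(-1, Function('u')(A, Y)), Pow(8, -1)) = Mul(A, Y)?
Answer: Mul(Rational(-7, 106), Pow(414203905, Rational(1, 2))) ≈ -1344.0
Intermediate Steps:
Function('c')(r, n) = Add(-5, r) (Function('c')(r, n) = Add(r, Add(0, Mul(-1, 5))) = Add(r, Add(0, -5)) = Add(r, -5) = Add(-5, r))
Function('u')(A, Y) = Mul(-8, A, Y) (Function('u')(A, Y) = Mul(-8, Mul(A, Y)) = Mul(-8, A, Y))
Function('y')(K, H) = Pow(Add(Pow(H, 2), Pow(K, 2)), Rational(1, 2))
Mul(Function('c')(-2, -5), Function('y')(Function('u')(-8, 3), Pow(Add(-140, 34), -1))) = Mul(Add(-5, -2), Pow(Add(Pow(Pow(Add(-140, 34), -1), 2), Pow(Mul(-8, -8, 3), 2)), Rational(1, 2))) = Mul(-7, Pow(Add(Pow(Pow(-106, -1), 2), Pow(192, 2)), Rational(1, 2))) = Mul(-7, Pow(Add(Pow(Rational(-1, 106), 2), 36864), Rational(1, 2))) = Mul(-7, Pow(Add(Rational(1, 11236), 36864), Rational(1, 2))) = Mul(-7, Pow(Rational(414203905, 11236), Rational(1, 2))) = Mul(-7, Mul(Rational(1, 106), Pow(414203905, Rational(1, 2)))) = Mul(Rational(-7, 106), Pow(414203905, Rational(1, 2)))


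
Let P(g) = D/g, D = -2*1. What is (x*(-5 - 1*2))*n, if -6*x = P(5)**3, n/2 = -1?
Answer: 56/375 ≈ 0.14933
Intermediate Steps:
D = -2
P(g) = -2/g
n = -2 (n = 2*(-1) = -2)
x = 4/375 (x = -(-2/5)**3/6 = -1/6*(-8/125) = 4/375 ≈ 0.010667)
(x*(-5 - 1*2))*n = (4*(-5 - 1*2)/375)*(-2) = (4*(-5 - 2)/375)*(-2) = ((4/375)*(-7))*(-2) = -28/375*(-2) = 56/375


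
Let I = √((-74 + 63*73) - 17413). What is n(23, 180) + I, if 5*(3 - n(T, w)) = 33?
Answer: -18/5 + 6*I*√358 ≈ -3.6 + 113.53*I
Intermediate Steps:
n(T, w) = -18/5 (n(T, w) = 3 - ⅕*33 = 3 - 33/5 = -18/5)
I = 6*I*√358 (I = √((-74 + 4599) - 17413) = √(4525 - 17413) = √(-12888) = 6*I*√358 ≈ 113.53*I)
n(23, 180) + I = -18/5 + 6*I*√358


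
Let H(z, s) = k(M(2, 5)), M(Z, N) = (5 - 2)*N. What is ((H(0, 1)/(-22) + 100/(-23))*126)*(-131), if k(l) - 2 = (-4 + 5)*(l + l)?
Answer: 24230808/253 ≈ 95774.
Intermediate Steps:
M(Z, N) = 3*N
k(l) = 2 + 2*l (k(l) = 2 + (-4 + 5)*(l + l) = 2 + 1*(2*l) = 2 + 2*l)
H(z, s) = 32 (H(z, s) = 2 + 2*(3*5) = 2 + 2*15 = 2 + 30 = 32)
((H(0, 1)/(-22) + 100/(-23))*126)*(-131) = ((32/(-22) + 100/(-23))*126)*(-131) = ((32*(-1/22) + 100*(-1/23))*126)*(-131) = ((-16/11 - 100/23)*126)*(-131) = -1468/253*126*(-131) = -184968/253*(-131) = 24230808/253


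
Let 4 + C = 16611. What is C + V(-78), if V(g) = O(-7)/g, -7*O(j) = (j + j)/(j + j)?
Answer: 9067423/546 ≈ 16607.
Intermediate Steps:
C = 16607 (C = -4 + 16611 = 16607)
O(j) = -1/7 (O(j) = -(j + j)/(7*(j + j)) = -2*j/(7*(2*j)) = -2*j*1/(2*j)/7 = -1/7*1 = -1/7)
V(g) = -1/(7*g)
C + V(-78) = 16607 - 1/7/(-78) = 16607 - 1/7*(-1/78) = 16607 + 1/546 = 9067423/546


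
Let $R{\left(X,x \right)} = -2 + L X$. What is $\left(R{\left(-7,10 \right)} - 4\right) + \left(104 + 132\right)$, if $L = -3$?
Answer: $251$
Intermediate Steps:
$R{\left(X,x \right)} = -2 - 3 X$
$\left(R{\left(-7,10 \right)} - 4\right) + \left(104 + 132\right) = \left(\left(-2 - -21\right) - 4\right) + \left(104 + 132\right) = \left(\left(-2 + 21\right) - 4\right) + 236 = \left(19 - 4\right) + 236 = 15 + 236 = 251$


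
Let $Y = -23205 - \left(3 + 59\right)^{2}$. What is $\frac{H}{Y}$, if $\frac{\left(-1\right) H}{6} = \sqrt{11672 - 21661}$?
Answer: $\frac{6 i \sqrt{9989}}{27049} \approx 0.02217 i$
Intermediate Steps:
$H = - 6 i \sqrt{9989}$ ($H = - 6 \sqrt{11672 - 21661} = - 6 \sqrt{-9989} = - 6 i \sqrt{9989} \approx - 599.67 i$)
$Y = -27049$ ($Y = -23205 - 62^{2} = -23205 - 3844 = -27049$)
$\frac{H}{Y} = \frac{\left(-6\right) i \sqrt{9989}}{-27049} = - 6 i \sqrt{9989} \left(- \frac{1}{27049}\right) = \frac{6 i \sqrt{9989}}{27049}$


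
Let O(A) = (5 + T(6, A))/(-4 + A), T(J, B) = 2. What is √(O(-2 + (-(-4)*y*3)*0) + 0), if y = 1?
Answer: I*√42/6 ≈ 1.0801*I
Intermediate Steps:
O(A) = 7/(-4 + A) (O(A) = (5 + 2)/(-4 + A) = 7/(-4 + A))
√(O(-2 + (-(-4)*y*3)*0) + 0) = √(7/(-4 + (-2 + (-(-4)*3)*0)) + 0) = √(7/(-4 + (-2 + (-2*(-2)*3)*0)) + 0) = √(7/(-4 + (-2 + (4*3)*0)) + 0) = √(7/(-4 + (-2 + 12*0)) + 0) = √(7/(-4 + (-2 + 0)) + 0) = √(7/(-4 - 2) + 0) = √(7/(-6) + 0) = √(7*(-⅙) + 0) = √(-7/6 + 0) = √(-7/6) = I*√42/6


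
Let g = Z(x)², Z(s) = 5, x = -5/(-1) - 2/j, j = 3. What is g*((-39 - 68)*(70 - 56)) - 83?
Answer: -37533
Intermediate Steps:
x = 13/3 (x = -5/(-1) - 2/3 = -5*(-1) - 2*⅓ = 5 - ⅔ = 13/3 ≈ 4.3333)
g = 25 (g = 5² = 25)
g*((-39 - 68)*(70 - 56)) - 83 = 25*((-39 - 68)*(70 - 56)) - 83 = 25*(-107*14) - 83 = 25*(-1498) - 83 = -37450 - 83 = -37533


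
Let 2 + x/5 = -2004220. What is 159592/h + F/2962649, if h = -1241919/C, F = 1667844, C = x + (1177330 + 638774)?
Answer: 1293150877706422628/1226456694477 ≈ 1.0544e+6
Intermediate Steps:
x = -10021110 (x = -10 + 5*(-2004220) = -10 - 10021100 = -10021110)
C = -8205006 (C = -10021110 + (1177330 + 638774) = -10021110 + 1816104 = -8205006)
h = 413973/2735002 (h = -1241919/(-8205006) = -1241919*(-1/8205006) = 413973/2735002 ≈ 0.15136)
159592/h + F/2962649 = 159592/(413973/2735002) + 1667844/2962649 = 159592*(2735002/413973) + 1667844*(1/2962649) = 436484439184/413973 + 1667844/2962649 = 1293150877706422628/1226456694477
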